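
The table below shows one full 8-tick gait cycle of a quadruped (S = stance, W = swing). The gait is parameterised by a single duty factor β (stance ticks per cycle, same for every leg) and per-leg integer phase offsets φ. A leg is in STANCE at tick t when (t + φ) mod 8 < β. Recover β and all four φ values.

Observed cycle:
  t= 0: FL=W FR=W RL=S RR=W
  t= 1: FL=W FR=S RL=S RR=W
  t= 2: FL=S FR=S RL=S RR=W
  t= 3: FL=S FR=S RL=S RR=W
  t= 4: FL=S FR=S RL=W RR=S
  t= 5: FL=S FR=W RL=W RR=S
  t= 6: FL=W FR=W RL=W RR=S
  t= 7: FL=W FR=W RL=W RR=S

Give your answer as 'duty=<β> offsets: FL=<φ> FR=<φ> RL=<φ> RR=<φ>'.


duty=4 offsets: FL=6 FR=7 RL=0 RR=4

duty β = stance ticks per leg = 4
FL: stance ticks = 4; W→S at t=2 → φ=6
FR: stance ticks = 4; W→S at t=1 → φ=7
RL: stance ticks = 4; W→S at t=0 → φ=0
RR: stance ticks = 4; W→S at t=4 → φ=4


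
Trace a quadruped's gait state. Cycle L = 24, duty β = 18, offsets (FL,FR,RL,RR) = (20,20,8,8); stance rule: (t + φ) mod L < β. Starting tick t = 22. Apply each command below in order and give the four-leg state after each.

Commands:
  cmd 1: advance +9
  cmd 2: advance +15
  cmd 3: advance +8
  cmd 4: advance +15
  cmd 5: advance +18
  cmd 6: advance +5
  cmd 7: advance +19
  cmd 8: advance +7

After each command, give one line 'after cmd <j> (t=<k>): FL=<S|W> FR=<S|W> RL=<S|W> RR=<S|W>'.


start t=22: FL=W FR=W RL=S RR=S
cmd 1: advance +9 → t=31, phase=(3,3,15,15) → FL=S FR=S RL=S RR=S
cmd 2: advance +15 → t=46, phase=(18,18,6,6) → FL=W FR=W RL=S RR=S
cmd 3: advance +8 → t=54, phase=(2,2,14,14) → FL=S FR=S RL=S RR=S
cmd 4: advance +15 → t=69, phase=(17,17,5,5) → FL=S FR=S RL=S RR=S
cmd 5: advance +18 → t=87, phase=(11,11,23,23) → FL=S FR=S RL=W RR=W
cmd 6: advance +5 → t=92, phase=(16,16,4,4) → FL=S FR=S RL=S RR=S
cmd 7: advance +19 → t=111, phase=(11,11,23,23) → FL=S FR=S RL=W RR=W
cmd 8: advance +7 → t=118, phase=(18,18,6,6) → FL=W FR=W RL=S RR=S

after cmd 1 (t=31): FL=S FR=S RL=S RR=S
after cmd 2 (t=46): FL=W FR=W RL=S RR=S
after cmd 3 (t=54): FL=S FR=S RL=S RR=S
after cmd 4 (t=69): FL=S FR=S RL=S RR=S
after cmd 5 (t=87): FL=S FR=S RL=W RR=W
after cmd 6 (t=92): FL=S FR=S RL=S RR=S
after cmd 7 (t=111): FL=S FR=S RL=W RR=W
after cmd 8 (t=118): FL=W FR=W RL=S RR=S


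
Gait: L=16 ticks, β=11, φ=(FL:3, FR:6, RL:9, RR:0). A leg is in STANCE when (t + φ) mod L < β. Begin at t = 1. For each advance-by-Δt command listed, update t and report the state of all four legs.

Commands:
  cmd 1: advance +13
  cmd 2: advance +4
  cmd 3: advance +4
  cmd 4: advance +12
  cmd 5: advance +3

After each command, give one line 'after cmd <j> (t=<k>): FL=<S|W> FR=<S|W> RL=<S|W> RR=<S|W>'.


start t=1: FL=S FR=S RL=S RR=S
cmd 1: advance +13 → t=14, phase=(1,4,7,14) → FL=S FR=S RL=S RR=W
cmd 2: advance +4 → t=18, phase=(5,8,11,2) → FL=S FR=S RL=W RR=S
cmd 3: advance +4 → t=22, phase=(9,12,15,6) → FL=S FR=W RL=W RR=S
cmd 4: advance +12 → t=34, phase=(5,8,11,2) → FL=S FR=S RL=W RR=S
cmd 5: advance +3 → t=37, phase=(8,11,14,5) → FL=S FR=W RL=W RR=S

after cmd 1 (t=14): FL=S FR=S RL=S RR=W
after cmd 2 (t=18): FL=S FR=S RL=W RR=S
after cmd 3 (t=22): FL=S FR=W RL=W RR=S
after cmd 4 (t=34): FL=S FR=S RL=W RR=S
after cmd 5 (t=37): FL=S FR=W RL=W RR=S


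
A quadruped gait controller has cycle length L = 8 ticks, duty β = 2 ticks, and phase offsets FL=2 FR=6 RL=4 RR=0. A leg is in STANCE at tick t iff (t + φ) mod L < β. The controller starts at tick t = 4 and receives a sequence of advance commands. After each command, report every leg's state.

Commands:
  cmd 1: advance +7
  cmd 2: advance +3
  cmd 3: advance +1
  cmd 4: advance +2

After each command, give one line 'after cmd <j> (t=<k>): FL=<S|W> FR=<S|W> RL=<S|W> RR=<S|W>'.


start t=4: FL=W FR=W RL=S RR=W
cmd 1: advance +7 → t=11, phase=(5,1,7,3) → FL=W FR=S RL=W RR=W
cmd 2: advance +3 → t=14, phase=(0,4,2,6) → FL=S FR=W RL=W RR=W
cmd 3: advance +1 → t=15, phase=(1,5,3,7) → FL=S FR=W RL=W RR=W
cmd 4: advance +2 → t=17, phase=(3,7,5,1) → FL=W FR=W RL=W RR=S

after cmd 1 (t=11): FL=W FR=S RL=W RR=W
after cmd 2 (t=14): FL=S FR=W RL=W RR=W
after cmd 3 (t=15): FL=S FR=W RL=W RR=W
after cmd 4 (t=17): FL=W FR=W RL=W RR=S


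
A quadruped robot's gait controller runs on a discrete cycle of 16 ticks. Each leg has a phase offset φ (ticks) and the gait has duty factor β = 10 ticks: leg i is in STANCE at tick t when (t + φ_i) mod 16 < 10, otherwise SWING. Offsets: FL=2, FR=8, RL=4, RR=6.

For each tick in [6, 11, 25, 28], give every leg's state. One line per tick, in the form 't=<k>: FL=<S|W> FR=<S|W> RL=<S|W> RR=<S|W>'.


t=6: phase=(8,14,10,12) vs β=10 → FL=S FR=W RL=W RR=W
t=11: phase=(13,3,15,1) vs β=10 → FL=W FR=S RL=W RR=S
t=25: phase=(11,1,13,15) vs β=10 → FL=W FR=S RL=W RR=W
t=28: phase=(14,4,0,2) vs β=10 → FL=W FR=S RL=S RR=S

t=6: FL=S FR=W RL=W RR=W
t=11: FL=W FR=S RL=W RR=S
t=25: FL=W FR=S RL=W RR=W
t=28: FL=W FR=S RL=S RR=S


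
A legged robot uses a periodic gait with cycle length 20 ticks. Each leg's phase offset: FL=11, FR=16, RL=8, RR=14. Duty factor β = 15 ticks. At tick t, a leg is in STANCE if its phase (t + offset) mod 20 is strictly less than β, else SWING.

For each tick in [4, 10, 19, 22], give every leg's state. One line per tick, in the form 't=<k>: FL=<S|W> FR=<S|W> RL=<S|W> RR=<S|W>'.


t=4: phase=(15,0,12,18) vs β=15 → FL=W FR=S RL=S RR=W
t=10: phase=(1,6,18,4) vs β=15 → FL=S FR=S RL=W RR=S
t=19: phase=(10,15,7,13) vs β=15 → FL=S FR=W RL=S RR=S
t=22: phase=(13,18,10,16) vs β=15 → FL=S FR=W RL=S RR=W

t=4: FL=W FR=S RL=S RR=W
t=10: FL=S FR=S RL=W RR=S
t=19: FL=S FR=W RL=S RR=S
t=22: FL=S FR=W RL=S RR=W


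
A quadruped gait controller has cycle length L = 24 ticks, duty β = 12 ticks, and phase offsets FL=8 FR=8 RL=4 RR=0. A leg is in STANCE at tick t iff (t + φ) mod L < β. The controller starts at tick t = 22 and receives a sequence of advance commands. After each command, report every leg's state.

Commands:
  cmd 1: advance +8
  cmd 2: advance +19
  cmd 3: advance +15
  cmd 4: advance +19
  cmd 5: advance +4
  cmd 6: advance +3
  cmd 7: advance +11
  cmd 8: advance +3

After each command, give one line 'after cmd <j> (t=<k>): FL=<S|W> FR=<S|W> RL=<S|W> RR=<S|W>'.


start t=22: FL=S FR=S RL=S RR=W
cmd 1: advance +8 → t=30, phase=(14,14,10,6) → FL=W FR=W RL=S RR=S
cmd 2: advance +19 → t=49, phase=(9,9,5,1) → FL=S FR=S RL=S RR=S
cmd 3: advance +15 → t=64, phase=(0,0,20,16) → FL=S FR=S RL=W RR=W
cmd 4: advance +19 → t=83, phase=(19,19,15,11) → FL=W FR=W RL=W RR=S
cmd 5: advance +4 → t=87, phase=(23,23,19,15) → FL=W FR=W RL=W RR=W
cmd 6: advance +3 → t=90, phase=(2,2,22,18) → FL=S FR=S RL=W RR=W
cmd 7: advance +11 → t=101, phase=(13,13,9,5) → FL=W FR=W RL=S RR=S
cmd 8: advance +3 → t=104, phase=(16,16,12,8) → FL=W FR=W RL=W RR=S

after cmd 1 (t=30): FL=W FR=W RL=S RR=S
after cmd 2 (t=49): FL=S FR=S RL=S RR=S
after cmd 3 (t=64): FL=S FR=S RL=W RR=W
after cmd 4 (t=83): FL=W FR=W RL=W RR=S
after cmd 5 (t=87): FL=W FR=W RL=W RR=W
after cmd 6 (t=90): FL=S FR=S RL=W RR=W
after cmd 7 (t=101): FL=W FR=W RL=S RR=S
after cmd 8 (t=104): FL=W FR=W RL=W RR=S


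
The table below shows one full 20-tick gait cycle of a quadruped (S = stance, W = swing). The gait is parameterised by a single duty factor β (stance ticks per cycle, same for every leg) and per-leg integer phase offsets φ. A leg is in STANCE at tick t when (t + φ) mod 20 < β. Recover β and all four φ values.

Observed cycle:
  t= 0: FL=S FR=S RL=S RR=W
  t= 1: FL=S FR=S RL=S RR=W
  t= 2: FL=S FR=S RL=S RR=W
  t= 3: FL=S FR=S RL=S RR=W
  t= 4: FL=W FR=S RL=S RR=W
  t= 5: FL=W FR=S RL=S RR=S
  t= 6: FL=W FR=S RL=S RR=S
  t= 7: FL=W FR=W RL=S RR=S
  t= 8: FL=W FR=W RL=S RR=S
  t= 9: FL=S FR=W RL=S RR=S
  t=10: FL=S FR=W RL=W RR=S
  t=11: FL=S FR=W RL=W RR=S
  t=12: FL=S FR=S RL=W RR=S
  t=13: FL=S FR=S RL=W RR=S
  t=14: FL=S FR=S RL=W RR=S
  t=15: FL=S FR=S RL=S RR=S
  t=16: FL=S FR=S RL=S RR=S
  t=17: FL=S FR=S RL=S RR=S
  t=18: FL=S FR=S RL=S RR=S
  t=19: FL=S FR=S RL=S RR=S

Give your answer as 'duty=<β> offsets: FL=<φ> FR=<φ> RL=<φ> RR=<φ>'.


duty=15 offsets: FL=11 FR=8 RL=5 RR=15

duty β = stance ticks per leg = 15
FL: stance ticks = 15; W→S at t=9 → φ=11
FR: stance ticks = 15; W→S at t=12 → φ=8
RL: stance ticks = 15; W→S at t=15 → φ=5
RR: stance ticks = 15; W→S at t=5 → φ=15


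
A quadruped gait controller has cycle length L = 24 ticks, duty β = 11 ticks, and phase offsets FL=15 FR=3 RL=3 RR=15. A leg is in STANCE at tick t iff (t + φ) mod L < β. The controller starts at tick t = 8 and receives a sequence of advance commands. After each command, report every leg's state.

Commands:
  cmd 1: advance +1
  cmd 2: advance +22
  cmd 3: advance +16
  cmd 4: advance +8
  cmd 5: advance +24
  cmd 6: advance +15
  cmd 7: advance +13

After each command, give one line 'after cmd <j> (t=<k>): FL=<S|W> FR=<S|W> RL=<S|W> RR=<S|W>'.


start t=8: FL=W FR=W RL=W RR=W
cmd 1: advance +1 → t=9, phase=(0,12,12,0) → FL=S FR=W RL=W RR=S
cmd 2: advance +22 → t=31, phase=(22,10,10,22) → FL=W FR=S RL=S RR=W
cmd 3: advance +16 → t=47, phase=(14,2,2,14) → FL=W FR=S RL=S RR=W
cmd 4: advance +8 → t=55, phase=(22,10,10,22) → FL=W FR=S RL=S RR=W
cmd 5: advance +24 → t=79, phase=(22,10,10,22) → FL=W FR=S RL=S RR=W
cmd 6: advance +15 → t=94, phase=(13,1,1,13) → FL=W FR=S RL=S RR=W
cmd 7: advance +13 → t=107, phase=(2,14,14,2) → FL=S FR=W RL=W RR=S

after cmd 1 (t=9): FL=S FR=W RL=W RR=S
after cmd 2 (t=31): FL=W FR=S RL=S RR=W
after cmd 3 (t=47): FL=W FR=S RL=S RR=W
after cmd 4 (t=55): FL=W FR=S RL=S RR=W
after cmd 5 (t=79): FL=W FR=S RL=S RR=W
after cmd 6 (t=94): FL=W FR=S RL=S RR=W
after cmd 7 (t=107): FL=S FR=W RL=W RR=S


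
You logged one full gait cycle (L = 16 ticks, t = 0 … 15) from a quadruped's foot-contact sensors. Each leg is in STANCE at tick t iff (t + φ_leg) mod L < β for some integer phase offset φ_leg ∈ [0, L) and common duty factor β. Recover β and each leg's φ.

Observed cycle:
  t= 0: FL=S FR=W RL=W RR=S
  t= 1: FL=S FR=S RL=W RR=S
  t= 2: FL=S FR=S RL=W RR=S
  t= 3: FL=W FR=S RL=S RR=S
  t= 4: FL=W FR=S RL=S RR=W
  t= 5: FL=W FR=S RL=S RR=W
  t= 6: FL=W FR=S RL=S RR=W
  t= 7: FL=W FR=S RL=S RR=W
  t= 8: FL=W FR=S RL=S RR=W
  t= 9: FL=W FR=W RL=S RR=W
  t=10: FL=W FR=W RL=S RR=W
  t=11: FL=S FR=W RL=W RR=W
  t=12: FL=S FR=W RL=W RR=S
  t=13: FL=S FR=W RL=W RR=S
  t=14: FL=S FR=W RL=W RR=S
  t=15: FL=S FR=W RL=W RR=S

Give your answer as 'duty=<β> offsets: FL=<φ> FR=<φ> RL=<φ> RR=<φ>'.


duty β = stance ticks per leg = 8
FL: stance ticks = 8; W→S at t=11 → φ=5
FR: stance ticks = 8; W→S at t=1 → φ=15
RL: stance ticks = 8; W→S at t=3 → φ=13
RR: stance ticks = 8; W→S at t=12 → φ=4

duty=8 offsets: FL=5 FR=15 RL=13 RR=4


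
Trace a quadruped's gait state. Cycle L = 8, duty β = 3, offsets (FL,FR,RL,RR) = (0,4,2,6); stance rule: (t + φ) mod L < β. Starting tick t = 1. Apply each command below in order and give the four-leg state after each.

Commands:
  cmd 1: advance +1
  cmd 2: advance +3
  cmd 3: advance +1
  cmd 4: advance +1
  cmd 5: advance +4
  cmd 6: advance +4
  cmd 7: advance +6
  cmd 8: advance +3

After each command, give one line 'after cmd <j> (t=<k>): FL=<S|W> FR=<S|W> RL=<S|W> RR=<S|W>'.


after cmd 1 (t=2): FL=S FR=W RL=W RR=S
after cmd 2 (t=5): FL=W FR=S RL=W RR=W
after cmd 3 (t=6): FL=W FR=S RL=S RR=W
after cmd 4 (t=7): FL=W FR=W RL=S RR=W
after cmd 5 (t=11): FL=W FR=W RL=W RR=S
after cmd 6 (t=15): FL=W FR=W RL=S RR=W
after cmd 7 (t=21): FL=W FR=S RL=W RR=W
after cmd 8 (t=24): FL=S FR=W RL=S RR=W

start t=1: FL=S FR=W RL=W RR=W
cmd 1: advance +1 → t=2, phase=(2,6,4,0) → FL=S FR=W RL=W RR=S
cmd 2: advance +3 → t=5, phase=(5,1,7,3) → FL=W FR=S RL=W RR=W
cmd 3: advance +1 → t=6, phase=(6,2,0,4) → FL=W FR=S RL=S RR=W
cmd 4: advance +1 → t=7, phase=(7,3,1,5) → FL=W FR=W RL=S RR=W
cmd 5: advance +4 → t=11, phase=(3,7,5,1) → FL=W FR=W RL=W RR=S
cmd 6: advance +4 → t=15, phase=(7,3,1,5) → FL=W FR=W RL=S RR=W
cmd 7: advance +6 → t=21, phase=(5,1,7,3) → FL=W FR=S RL=W RR=W
cmd 8: advance +3 → t=24, phase=(0,4,2,6) → FL=S FR=W RL=S RR=W


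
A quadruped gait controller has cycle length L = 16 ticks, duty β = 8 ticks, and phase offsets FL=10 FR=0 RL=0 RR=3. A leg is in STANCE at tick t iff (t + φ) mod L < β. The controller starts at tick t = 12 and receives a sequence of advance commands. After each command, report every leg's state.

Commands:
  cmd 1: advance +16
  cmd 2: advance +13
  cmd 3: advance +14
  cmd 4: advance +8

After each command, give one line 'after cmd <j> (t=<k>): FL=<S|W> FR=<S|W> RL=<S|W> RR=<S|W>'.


start t=12: FL=S FR=W RL=W RR=W
cmd 1: advance +16 → t=28, phase=(6,12,12,15) → FL=S FR=W RL=W RR=W
cmd 2: advance +13 → t=41, phase=(3,9,9,12) → FL=S FR=W RL=W RR=W
cmd 3: advance +14 → t=55, phase=(1,7,7,10) → FL=S FR=S RL=S RR=W
cmd 4: advance +8 → t=63, phase=(9,15,15,2) → FL=W FR=W RL=W RR=S

after cmd 1 (t=28): FL=S FR=W RL=W RR=W
after cmd 2 (t=41): FL=S FR=W RL=W RR=W
after cmd 3 (t=55): FL=S FR=S RL=S RR=W
after cmd 4 (t=63): FL=W FR=W RL=W RR=S


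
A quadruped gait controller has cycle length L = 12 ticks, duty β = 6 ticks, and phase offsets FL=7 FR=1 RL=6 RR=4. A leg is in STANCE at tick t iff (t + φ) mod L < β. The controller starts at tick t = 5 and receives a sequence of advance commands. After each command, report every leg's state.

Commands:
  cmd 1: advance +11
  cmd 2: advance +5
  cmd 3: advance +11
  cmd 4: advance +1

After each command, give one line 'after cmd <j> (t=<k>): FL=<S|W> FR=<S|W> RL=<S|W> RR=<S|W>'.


after cmd 1 (t=16): FL=W FR=S RL=W RR=W
after cmd 2 (t=21): FL=S FR=W RL=S RR=S
after cmd 3 (t=32): FL=S FR=W RL=S RR=S
after cmd 4 (t=33): FL=S FR=W RL=S RR=S

start t=5: FL=S FR=W RL=W RR=W
cmd 1: advance +11 → t=16, phase=(11,5,10,8) → FL=W FR=S RL=W RR=W
cmd 2: advance +5 → t=21, phase=(4,10,3,1) → FL=S FR=W RL=S RR=S
cmd 3: advance +11 → t=32, phase=(3,9,2,0) → FL=S FR=W RL=S RR=S
cmd 4: advance +1 → t=33, phase=(4,10,3,1) → FL=S FR=W RL=S RR=S


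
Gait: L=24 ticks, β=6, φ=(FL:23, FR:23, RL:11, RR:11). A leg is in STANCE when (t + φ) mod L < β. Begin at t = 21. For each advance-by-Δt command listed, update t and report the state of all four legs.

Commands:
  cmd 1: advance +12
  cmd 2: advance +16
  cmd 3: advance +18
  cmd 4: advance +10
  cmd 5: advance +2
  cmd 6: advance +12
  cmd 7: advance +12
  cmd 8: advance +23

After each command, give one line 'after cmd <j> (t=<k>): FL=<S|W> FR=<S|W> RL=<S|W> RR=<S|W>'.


start t=21: FL=W FR=W RL=W RR=W
cmd 1: advance +12 → t=33, phase=(8,8,20,20) → FL=W FR=W RL=W RR=W
cmd 2: advance +16 → t=49, phase=(0,0,12,12) → FL=S FR=S RL=W RR=W
cmd 3: advance +18 → t=67, phase=(18,18,6,6) → FL=W FR=W RL=W RR=W
cmd 4: advance +10 → t=77, phase=(4,4,16,16) → FL=S FR=S RL=W RR=W
cmd 5: advance +2 → t=79, phase=(6,6,18,18) → FL=W FR=W RL=W RR=W
cmd 6: advance +12 → t=91, phase=(18,18,6,6) → FL=W FR=W RL=W RR=W
cmd 7: advance +12 → t=103, phase=(6,6,18,18) → FL=W FR=W RL=W RR=W
cmd 8: advance +23 → t=126, phase=(5,5,17,17) → FL=S FR=S RL=W RR=W

after cmd 1 (t=33): FL=W FR=W RL=W RR=W
after cmd 2 (t=49): FL=S FR=S RL=W RR=W
after cmd 3 (t=67): FL=W FR=W RL=W RR=W
after cmd 4 (t=77): FL=S FR=S RL=W RR=W
after cmd 5 (t=79): FL=W FR=W RL=W RR=W
after cmd 6 (t=91): FL=W FR=W RL=W RR=W
after cmd 7 (t=103): FL=W FR=W RL=W RR=W
after cmd 8 (t=126): FL=S FR=S RL=W RR=W


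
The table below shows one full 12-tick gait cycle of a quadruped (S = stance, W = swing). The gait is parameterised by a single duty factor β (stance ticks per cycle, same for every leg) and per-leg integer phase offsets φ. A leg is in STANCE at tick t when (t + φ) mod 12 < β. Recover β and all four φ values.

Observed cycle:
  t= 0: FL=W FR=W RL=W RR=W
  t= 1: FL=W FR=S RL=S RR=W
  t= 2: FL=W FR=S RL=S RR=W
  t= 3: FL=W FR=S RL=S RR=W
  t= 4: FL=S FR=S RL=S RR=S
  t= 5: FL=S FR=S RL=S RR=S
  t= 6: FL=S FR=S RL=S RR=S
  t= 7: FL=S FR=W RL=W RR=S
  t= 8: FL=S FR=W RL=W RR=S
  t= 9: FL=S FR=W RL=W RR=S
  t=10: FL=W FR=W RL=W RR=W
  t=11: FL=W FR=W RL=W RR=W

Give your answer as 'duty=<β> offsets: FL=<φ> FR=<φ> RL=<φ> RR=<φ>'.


duty=6 offsets: FL=8 FR=11 RL=11 RR=8

duty β = stance ticks per leg = 6
FL: stance ticks = 6; W→S at t=4 → φ=8
FR: stance ticks = 6; W→S at t=1 → φ=11
RL: stance ticks = 6; W→S at t=1 → φ=11
RR: stance ticks = 6; W→S at t=4 → φ=8


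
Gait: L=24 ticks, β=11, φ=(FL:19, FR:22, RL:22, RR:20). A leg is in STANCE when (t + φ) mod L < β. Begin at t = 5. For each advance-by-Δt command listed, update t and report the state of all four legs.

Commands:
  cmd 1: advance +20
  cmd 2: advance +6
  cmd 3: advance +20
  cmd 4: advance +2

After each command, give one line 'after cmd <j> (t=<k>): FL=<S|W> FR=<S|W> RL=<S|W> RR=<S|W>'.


start t=5: FL=S FR=S RL=S RR=S
cmd 1: advance +20 → t=25, phase=(20,23,23,21) → FL=W FR=W RL=W RR=W
cmd 2: advance +6 → t=31, phase=(2,5,5,3) → FL=S FR=S RL=S RR=S
cmd 3: advance +20 → t=51, phase=(22,1,1,23) → FL=W FR=S RL=S RR=W
cmd 4: advance +2 → t=53, phase=(0,3,3,1) → FL=S FR=S RL=S RR=S

after cmd 1 (t=25): FL=W FR=W RL=W RR=W
after cmd 2 (t=31): FL=S FR=S RL=S RR=S
after cmd 3 (t=51): FL=W FR=S RL=S RR=W
after cmd 4 (t=53): FL=S FR=S RL=S RR=S


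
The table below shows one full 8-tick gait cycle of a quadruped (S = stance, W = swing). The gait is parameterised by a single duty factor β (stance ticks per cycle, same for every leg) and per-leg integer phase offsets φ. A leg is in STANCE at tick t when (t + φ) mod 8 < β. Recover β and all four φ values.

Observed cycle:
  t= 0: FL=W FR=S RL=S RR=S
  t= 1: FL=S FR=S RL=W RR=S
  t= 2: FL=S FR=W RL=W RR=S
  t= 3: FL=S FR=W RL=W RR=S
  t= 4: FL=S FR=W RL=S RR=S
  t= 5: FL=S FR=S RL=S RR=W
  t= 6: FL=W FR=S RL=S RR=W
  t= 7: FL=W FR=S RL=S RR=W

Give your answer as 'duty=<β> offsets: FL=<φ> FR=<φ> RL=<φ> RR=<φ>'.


duty β = stance ticks per leg = 5
FL: stance ticks = 5; W→S at t=1 → φ=7
FR: stance ticks = 5; W→S at t=5 → φ=3
RL: stance ticks = 5; W→S at t=4 → φ=4
RR: stance ticks = 5; W→S at t=0 → φ=0

duty=5 offsets: FL=7 FR=3 RL=4 RR=0


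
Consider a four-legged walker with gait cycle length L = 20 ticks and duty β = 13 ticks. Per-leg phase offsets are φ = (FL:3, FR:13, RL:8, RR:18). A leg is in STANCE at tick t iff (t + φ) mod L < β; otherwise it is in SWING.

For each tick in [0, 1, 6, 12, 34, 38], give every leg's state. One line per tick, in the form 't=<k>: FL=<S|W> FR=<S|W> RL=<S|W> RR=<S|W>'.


t=0: phase=(3,13,8,18) vs β=13 → FL=S FR=W RL=S RR=W
t=1: phase=(4,14,9,19) vs β=13 → FL=S FR=W RL=S RR=W
t=6: phase=(9,19,14,4) vs β=13 → FL=S FR=W RL=W RR=S
t=12: phase=(15,5,0,10) vs β=13 → FL=W FR=S RL=S RR=S
t=34: phase=(17,7,2,12) vs β=13 → FL=W FR=S RL=S RR=S
t=38: phase=(1,11,6,16) vs β=13 → FL=S FR=S RL=S RR=W

t=0: FL=S FR=W RL=S RR=W
t=1: FL=S FR=W RL=S RR=W
t=6: FL=S FR=W RL=W RR=S
t=12: FL=W FR=S RL=S RR=S
t=34: FL=W FR=S RL=S RR=S
t=38: FL=S FR=S RL=S RR=W


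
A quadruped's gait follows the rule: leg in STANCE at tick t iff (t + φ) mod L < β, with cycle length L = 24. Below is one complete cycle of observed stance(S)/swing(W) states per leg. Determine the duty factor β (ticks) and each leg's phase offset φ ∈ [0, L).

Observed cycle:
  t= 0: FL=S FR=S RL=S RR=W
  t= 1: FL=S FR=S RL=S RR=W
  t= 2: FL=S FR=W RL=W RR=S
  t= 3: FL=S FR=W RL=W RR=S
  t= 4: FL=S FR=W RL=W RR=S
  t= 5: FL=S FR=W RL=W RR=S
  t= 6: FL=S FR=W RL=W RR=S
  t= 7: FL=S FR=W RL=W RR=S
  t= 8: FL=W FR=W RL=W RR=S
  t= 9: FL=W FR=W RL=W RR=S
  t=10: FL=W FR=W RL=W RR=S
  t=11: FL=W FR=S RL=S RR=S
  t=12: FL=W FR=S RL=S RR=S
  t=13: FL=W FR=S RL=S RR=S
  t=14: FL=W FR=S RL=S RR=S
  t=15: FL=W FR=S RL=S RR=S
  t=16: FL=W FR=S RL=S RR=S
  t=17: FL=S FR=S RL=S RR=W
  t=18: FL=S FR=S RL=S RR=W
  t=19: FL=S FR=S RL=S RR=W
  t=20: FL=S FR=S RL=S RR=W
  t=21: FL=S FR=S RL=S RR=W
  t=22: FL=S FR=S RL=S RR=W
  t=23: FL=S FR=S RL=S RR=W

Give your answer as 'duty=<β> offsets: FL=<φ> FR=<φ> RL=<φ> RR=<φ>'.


duty β = stance ticks per leg = 15
FL: stance ticks = 15; W→S at t=17 → φ=7
FR: stance ticks = 15; W→S at t=11 → φ=13
RL: stance ticks = 15; W→S at t=11 → φ=13
RR: stance ticks = 15; W→S at t=2 → φ=22

duty=15 offsets: FL=7 FR=13 RL=13 RR=22


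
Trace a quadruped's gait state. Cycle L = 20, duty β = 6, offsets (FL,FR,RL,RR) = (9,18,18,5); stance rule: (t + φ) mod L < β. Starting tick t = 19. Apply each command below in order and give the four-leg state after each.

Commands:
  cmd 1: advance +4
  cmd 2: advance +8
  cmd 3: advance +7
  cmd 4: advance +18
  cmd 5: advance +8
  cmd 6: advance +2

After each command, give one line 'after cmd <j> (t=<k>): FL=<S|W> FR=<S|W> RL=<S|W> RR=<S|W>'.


after cmd 1 (t=23): FL=W FR=S RL=S RR=W
after cmd 2 (t=31): FL=S FR=W RL=W RR=W
after cmd 3 (t=38): FL=W FR=W RL=W RR=S
after cmd 4 (t=56): FL=S FR=W RL=W RR=S
after cmd 5 (t=64): FL=W FR=S RL=S RR=W
after cmd 6 (t=66): FL=W FR=S RL=S RR=W

start t=19: FL=W FR=W RL=W RR=S
cmd 1: advance +4 → t=23, phase=(12,1,1,8) → FL=W FR=S RL=S RR=W
cmd 2: advance +8 → t=31, phase=(0,9,9,16) → FL=S FR=W RL=W RR=W
cmd 3: advance +7 → t=38, phase=(7,16,16,3) → FL=W FR=W RL=W RR=S
cmd 4: advance +18 → t=56, phase=(5,14,14,1) → FL=S FR=W RL=W RR=S
cmd 5: advance +8 → t=64, phase=(13,2,2,9) → FL=W FR=S RL=S RR=W
cmd 6: advance +2 → t=66, phase=(15,4,4,11) → FL=W FR=S RL=S RR=W


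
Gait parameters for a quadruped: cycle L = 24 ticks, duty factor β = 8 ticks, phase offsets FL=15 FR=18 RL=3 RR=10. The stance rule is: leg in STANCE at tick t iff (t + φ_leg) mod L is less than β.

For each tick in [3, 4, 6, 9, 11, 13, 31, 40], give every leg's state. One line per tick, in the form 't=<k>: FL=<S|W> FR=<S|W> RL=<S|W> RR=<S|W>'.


t=3: FL=W FR=W RL=S RR=W
t=4: FL=W FR=W RL=S RR=W
t=6: FL=W FR=S RL=W RR=W
t=9: FL=S FR=S RL=W RR=W
t=11: FL=S FR=S RL=W RR=W
t=13: FL=S FR=S RL=W RR=W
t=31: FL=W FR=S RL=W RR=W
t=40: FL=S FR=W RL=W RR=S

t=3: phase=(18,21,6,13) vs β=8 → FL=W FR=W RL=S RR=W
t=4: phase=(19,22,7,14) vs β=8 → FL=W FR=W RL=S RR=W
t=6: phase=(21,0,9,16) vs β=8 → FL=W FR=S RL=W RR=W
t=9: phase=(0,3,12,19) vs β=8 → FL=S FR=S RL=W RR=W
t=11: phase=(2,5,14,21) vs β=8 → FL=S FR=S RL=W RR=W
t=13: phase=(4,7,16,23) vs β=8 → FL=S FR=S RL=W RR=W
t=31: phase=(22,1,10,17) vs β=8 → FL=W FR=S RL=W RR=W
t=40: phase=(7,10,19,2) vs β=8 → FL=S FR=W RL=W RR=S


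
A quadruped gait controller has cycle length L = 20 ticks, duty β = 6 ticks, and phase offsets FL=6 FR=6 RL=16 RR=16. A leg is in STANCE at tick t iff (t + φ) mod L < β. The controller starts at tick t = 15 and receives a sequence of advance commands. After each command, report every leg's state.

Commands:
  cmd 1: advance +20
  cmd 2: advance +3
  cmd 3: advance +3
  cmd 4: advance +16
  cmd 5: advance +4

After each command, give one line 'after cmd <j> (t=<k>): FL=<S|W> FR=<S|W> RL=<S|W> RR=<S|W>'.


after cmd 1 (t=35): FL=S FR=S RL=W RR=W
after cmd 2 (t=38): FL=S FR=S RL=W RR=W
after cmd 3 (t=41): FL=W FR=W RL=W RR=W
after cmd 4 (t=57): FL=S FR=S RL=W RR=W
after cmd 5 (t=61): FL=W FR=W RL=W RR=W

start t=15: FL=S FR=S RL=W RR=W
cmd 1: advance +20 → t=35, phase=(1,1,11,11) → FL=S FR=S RL=W RR=W
cmd 2: advance +3 → t=38, phase=(4,4,14,14) → FL=S FR=S RL=W RR=W
cmd 3: advance +3 → t=41, phase=(7,7,17,17) → FL=W FR=W RL=W RR=W
cmd 4: advance +16 → t=57, phase=(3,3,13,13) → FL=S FR=S RL=W RR=W
cmd 5: advance +4 → t=61, phase=(7,7,17,17) → FL=W FR=W RL=W RR=W


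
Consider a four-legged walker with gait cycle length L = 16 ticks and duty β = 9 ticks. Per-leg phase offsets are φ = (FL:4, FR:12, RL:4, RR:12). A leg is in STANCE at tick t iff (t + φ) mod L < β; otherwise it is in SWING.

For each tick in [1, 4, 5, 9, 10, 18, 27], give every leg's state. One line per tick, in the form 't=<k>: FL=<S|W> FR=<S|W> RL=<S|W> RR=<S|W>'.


t=1: phase=(5,13,5,13) vs β=9 → FL=S FR=W RL=S RR=W
t=4: phase=(8,0,8,0) vs β=9 → FL=S FR=S RL=S RR=S
t=5: phase=(9,1,9,1) vs β=9 → FL=W FR=S RL=W RR=S
t=9: phase=(13,5,13,5) vs β=9 → FL=W FR=S RL=W RR=S
t=10: phase=(14,6,14,6) vs β=9 → FL=W FR=S RL=W RR=S
t=18: phase=(6,14,6,14) vs β=9 → FL=S FR=W RL=S RR=W
t=27: phase=(15,7,15,7) vs β=9 → FL=W FR=S RL=W RR=S

t=1: FL=S FR=W RL=S RR=W
t=4: FL=S FR=S RL=S RR=S
t=5: FL=W FR=S RL=W RR=S
t=9: FL=W FR=S RL=W RR=S
t=10: FL=W FR=S RL=W RR=S
t=18: FL=S FR=W RL=S RR=W
t=27: FL=W FR=S RL=W RR=S


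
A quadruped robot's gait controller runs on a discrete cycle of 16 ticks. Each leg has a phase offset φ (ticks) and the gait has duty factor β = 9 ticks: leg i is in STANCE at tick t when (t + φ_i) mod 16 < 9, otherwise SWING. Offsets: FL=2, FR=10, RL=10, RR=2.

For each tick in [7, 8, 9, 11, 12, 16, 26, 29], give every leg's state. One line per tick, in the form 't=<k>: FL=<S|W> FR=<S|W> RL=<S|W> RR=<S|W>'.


t=7: FL=W FR=S RL=S RR=W
t=8: FL=W FR=S RL=S RR=W
t=9: FL=W FR=S RL=S RR=W
t=11: FL=W FR=S RL=S RR=W
t=12: FL=W FR=S RL=S RR=W
t=16: FL=S FR=W RL=W RR=S
t=26: FL=W FR=S RL=S RR=W
t=29: FL=W FR=S RL=S RR=W

t=7: phase=(9,1,1,9) vs β=9 → FL=W FR=S RL=S RR=W
t=8: phase=(10,2,2,10) vs β=9 → FL=W FR=S RL=S RR=W
t=9: phase=(11,3,3,11) vs β=9 → FL=W FR=S RL=S RR=W
t=11: phase=(13,5,5,13) vs β=9 → FL=W FR=S RL=S RR=W
t=12: phase=(14,6,6,14) vs β=9 → FL=W FR=S RL=S RR=W
t=16: phase=(2,10,10,2) vs β=9 → FL=S FR=W RL=W RR=S
t=26: phase=(12,4,4,12) vs β=9 → FL=W FR=S RL=S RR=W
t=29: phase=(15,7,7,15) vs β=9 → FL=W FR=S RL=S RR=W


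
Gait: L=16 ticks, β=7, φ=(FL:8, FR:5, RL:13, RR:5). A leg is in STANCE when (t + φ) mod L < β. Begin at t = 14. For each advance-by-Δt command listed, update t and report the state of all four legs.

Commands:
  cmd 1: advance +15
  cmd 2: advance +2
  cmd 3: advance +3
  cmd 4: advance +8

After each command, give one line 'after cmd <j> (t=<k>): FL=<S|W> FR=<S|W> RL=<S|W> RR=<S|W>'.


after cmd 1 (t=29): FL=S FR=S RL=W RR=S
after cmd 2 (t=31): FL=W FR=S RL=W RR=S
after cmd 3 (t=34): FL=W FR=W RL=W RR=W
after cmd 4 (t=42): FL=S FR=W RL=W RR=W

start t=14: FL=S FR=S RL=W RR=S
cmd 1: advance +15 → t=29, phase=(5,2,10,2) → FL=S FR=S RL=W RR=S
cmd 2: advance +2 → t=31, phase=(7,4,12,4) → FL=W FR=S RL=W RR=S
cmd 3: advance +3 → t=34, phase=(10,7,15,7) → FL=W FR=W RL=W RR=W
cmd 4: advance +8 → t=42, phase=(2,15,7,15) → FL=S FR=W RL=W RR=W


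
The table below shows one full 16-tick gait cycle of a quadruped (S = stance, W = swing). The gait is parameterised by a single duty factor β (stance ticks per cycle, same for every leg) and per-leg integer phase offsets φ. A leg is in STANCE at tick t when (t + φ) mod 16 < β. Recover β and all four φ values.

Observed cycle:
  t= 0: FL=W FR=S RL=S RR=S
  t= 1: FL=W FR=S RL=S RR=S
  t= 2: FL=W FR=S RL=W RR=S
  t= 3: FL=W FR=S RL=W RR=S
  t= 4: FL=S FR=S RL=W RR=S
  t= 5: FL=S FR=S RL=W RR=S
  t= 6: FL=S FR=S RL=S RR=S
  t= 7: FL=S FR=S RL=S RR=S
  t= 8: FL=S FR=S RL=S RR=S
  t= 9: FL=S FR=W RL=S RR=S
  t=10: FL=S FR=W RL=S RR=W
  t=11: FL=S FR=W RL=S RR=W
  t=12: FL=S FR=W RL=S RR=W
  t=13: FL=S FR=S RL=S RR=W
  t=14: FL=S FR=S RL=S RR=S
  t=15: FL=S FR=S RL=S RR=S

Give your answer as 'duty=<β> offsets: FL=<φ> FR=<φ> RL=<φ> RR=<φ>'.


duty β = stance ticks per leg = 12
FL: stance ticks = 12; W→S at t=4 → φ=12
FR: stance ticks = 12; W→S at t=13 → φ=3
RL: stance ticks = 12; W→S at t=6 → φ=10
RR: stance ticks = 12; W→S at t=14 → φ=2

duty=12 offsets: FL=12 FR=3 RL=10 RR=2


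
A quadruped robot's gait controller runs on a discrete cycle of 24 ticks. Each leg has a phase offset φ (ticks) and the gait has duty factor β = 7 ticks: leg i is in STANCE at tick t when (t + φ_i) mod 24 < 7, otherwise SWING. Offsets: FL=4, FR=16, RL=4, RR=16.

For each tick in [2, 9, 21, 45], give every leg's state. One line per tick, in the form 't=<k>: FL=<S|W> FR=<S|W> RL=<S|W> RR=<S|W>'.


t=2: phase=(6,18,6,18) vs β=7 → FL=S FR=W RL=S RR=W
t=9: phase=(13,1,13,1) vs β=7 → FL=W FR=S RL=W RR=S
t=21: phase=(1,13,1,13) vs β=7 → FL=S FR=W RL=S RR=W
t=45: phase=(1,13,1,13) vs β=7 → FL=S FR=W RL=S RR=W

t=2: FL=S FR=W RL=S RR=W
t=9: FL=W FR=S RL=W RR=S
t=21: FL=S FR=W RL=S RR=W
t=45: FL=S FR=W RL=S RR=W


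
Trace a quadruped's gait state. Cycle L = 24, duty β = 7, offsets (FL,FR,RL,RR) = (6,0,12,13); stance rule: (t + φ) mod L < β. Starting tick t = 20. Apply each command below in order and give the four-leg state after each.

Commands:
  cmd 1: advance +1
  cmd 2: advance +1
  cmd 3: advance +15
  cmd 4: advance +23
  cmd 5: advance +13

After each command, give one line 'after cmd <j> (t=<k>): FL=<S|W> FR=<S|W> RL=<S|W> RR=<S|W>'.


start t=20: FL=S FR=W RL=W RR=W
cmd 1: advance +1 → t=21, phase=(3,21,9,10) → FL=S FR=W RL=W RR=W
cmd 2: advance +1 → t=22, phase=(4,22,10,11) → FL=S FR=W RL=W RR=W
cmd 3: advance +15 → t=37, phase=(19,13,1,2) → FL=W FR=W RL=S RR=S
cmd 4: advance +23 → t=60, phase=(18,12,0,1) → FL=W FR=W RL=S RR=S
cmd 5: advance +13 → t=73, phase=(7,1,13,14) → FL=W FR=S RL=W RR=W

after cmd 1 (t=21): FL=S FR=W RL=W RR=W
after cmd 2 (t=22): FL=S FR=W RL=W RR=W
after cmd 3 (t=37): FL=W FR=W RL=S RR=S
after cmd 4 (t=60): FL=W FR=W RL=S RR=S
after cmd 5 (t=73): FL=W FR=S RL=W RR=W


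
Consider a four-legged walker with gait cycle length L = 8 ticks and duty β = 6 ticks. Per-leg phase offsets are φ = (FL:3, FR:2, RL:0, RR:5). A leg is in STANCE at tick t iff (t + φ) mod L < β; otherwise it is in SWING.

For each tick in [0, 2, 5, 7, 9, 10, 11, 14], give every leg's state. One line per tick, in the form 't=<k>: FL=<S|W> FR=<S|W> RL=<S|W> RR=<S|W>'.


t=0: FL=S FR=S RL=S RR=S
t=2: FL=S FR=S RL=S RR=W
t=5: FL=S FR=W RL=S RR=S
t=7: FL=S FR=S RL=W RR=S
t=9: FL=S FR=S RL=S RR=W
t=10: FL=S FR=S RL=S RR=W
t=11: FL=W FR=S RL=S RR=S
t=14: FL=S FR=S RL=W RR=S

t=0: phase=(3,2,0,5) vs β=6 → FL=S FR=S RL=S RR=S
t=2: phase=(5,4,2,7) vs β=6 → FL=S FR=S RL=S RR=W
t=5: phase=(0,7,5,2) vs β=6 → FL=S FR=W RL=S RR=S
t=7: phase=(2,1,7,4) vs β=6 → FL=S FR=S RL=W RR=S
t=9: phase=(4,3,1,6) vs β=6 → FL=S FR=S RL=S RR=W
t=10: phase=(5,4,2,7) vs β=6 → FL=S FR=S RL=S RR=W
t=11: phase=(6,5,3,0) vs β=6 → FL=W FR=S RL=S RR=S
t=14: phase=(1,0,6,3) vs β=6 → FL=S FR=S RL=W RR=S


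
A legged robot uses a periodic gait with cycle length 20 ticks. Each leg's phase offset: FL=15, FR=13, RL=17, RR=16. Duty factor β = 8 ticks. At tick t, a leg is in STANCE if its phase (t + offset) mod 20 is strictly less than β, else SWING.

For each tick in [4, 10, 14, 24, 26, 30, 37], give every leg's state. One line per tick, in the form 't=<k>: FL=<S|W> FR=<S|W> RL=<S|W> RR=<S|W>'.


t=4: FL=W FR=W RL=S RR=S
t=10: FL=S FR=S RL=S RR=S
t=14: FL=W FR=S RL=W RR=W
t=24: FL=W FR=W RL=S RR=S
t=26: FL=S FR=W RL=S RR=S
t=30: FL=S FR=S RL=S RR=S
t=37: FL=W FR=W RL=W RR=W

t=4: phase=(19,17,1,0) vs β=8 → FL=W FR=W RL=S RR=S
t=10: phase=(5,3,7,6) vs β=8 → FL=S FR=S RL=S RR=S
t=14: phase=(9,7,11,10) vs β=8 → FL=W FR=S RL=W RR=W
t=24: phase=(19,17,1,0) vs β=8 → FL=W FR=W RL=S RR=S
t=26: phase=(1,19,3,2) vs β=8 → FL=S FR=W RL=S RR=S
t=30: phase=(5,3,7,6) vs β=8 → FL=S FR=S RL=S RR=S
t=37: phase=(12,10,14,13) vs β=8 → FL=W FR=W RL=W RR=W


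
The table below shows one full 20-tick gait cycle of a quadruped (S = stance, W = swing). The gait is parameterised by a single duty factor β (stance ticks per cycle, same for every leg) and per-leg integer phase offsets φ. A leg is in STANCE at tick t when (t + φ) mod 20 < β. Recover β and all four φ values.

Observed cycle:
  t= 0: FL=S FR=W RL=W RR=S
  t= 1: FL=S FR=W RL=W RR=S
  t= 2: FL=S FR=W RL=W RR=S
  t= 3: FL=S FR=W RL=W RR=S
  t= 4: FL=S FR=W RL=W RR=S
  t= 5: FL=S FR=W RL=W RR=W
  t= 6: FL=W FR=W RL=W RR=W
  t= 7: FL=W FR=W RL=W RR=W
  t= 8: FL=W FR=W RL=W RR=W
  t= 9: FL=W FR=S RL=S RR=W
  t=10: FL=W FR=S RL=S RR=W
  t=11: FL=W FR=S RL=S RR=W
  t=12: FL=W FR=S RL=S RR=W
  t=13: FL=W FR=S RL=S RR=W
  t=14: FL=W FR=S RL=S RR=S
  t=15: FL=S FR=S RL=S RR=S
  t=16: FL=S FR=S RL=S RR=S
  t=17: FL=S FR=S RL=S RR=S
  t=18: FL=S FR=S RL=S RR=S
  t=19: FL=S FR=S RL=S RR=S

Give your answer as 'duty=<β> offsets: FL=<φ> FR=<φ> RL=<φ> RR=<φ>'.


duty β = stance ticks per leg = 11
FL: stance ticks = 11; W→S at t=15 → φ=5
FR: stance ticks = 11; W→S at t=9 → φ=11
RL: stance ticks = 11; W→S at t=9 → φ=11
RR: stance ticks = 11; W→S at t=14 → φ=6

duty=11 offsets: FL=5 FR=11 RL=11 RR=6


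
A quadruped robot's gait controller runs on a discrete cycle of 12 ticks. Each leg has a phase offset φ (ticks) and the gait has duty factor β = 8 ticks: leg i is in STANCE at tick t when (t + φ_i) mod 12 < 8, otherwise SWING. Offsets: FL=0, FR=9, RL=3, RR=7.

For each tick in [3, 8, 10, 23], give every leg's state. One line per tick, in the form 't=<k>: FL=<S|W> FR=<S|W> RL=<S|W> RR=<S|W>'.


t=3: FL=S FR=S RL=S RR=W
t=8: FL=W FR=S RL=W RR=S
t=10: FL=W FR=S RL=S RR=S
t=23: FL=W FR=W RL=S RR=S

t=3: phase=(3,0,6,10) vs β=8 → FL=S FR=S RL=S RR=W
t=8: phase=(8,5,11,3) vs β=8 → FL=W FR=S RL=W RR=S
t=10: phase=(10,7,1,5) vs β=8 → FL=W FR=S RL=S RR=S
t=23: phase=(11,8,2,6) vs β=8 → FL=W FR=W RL=S RR=S


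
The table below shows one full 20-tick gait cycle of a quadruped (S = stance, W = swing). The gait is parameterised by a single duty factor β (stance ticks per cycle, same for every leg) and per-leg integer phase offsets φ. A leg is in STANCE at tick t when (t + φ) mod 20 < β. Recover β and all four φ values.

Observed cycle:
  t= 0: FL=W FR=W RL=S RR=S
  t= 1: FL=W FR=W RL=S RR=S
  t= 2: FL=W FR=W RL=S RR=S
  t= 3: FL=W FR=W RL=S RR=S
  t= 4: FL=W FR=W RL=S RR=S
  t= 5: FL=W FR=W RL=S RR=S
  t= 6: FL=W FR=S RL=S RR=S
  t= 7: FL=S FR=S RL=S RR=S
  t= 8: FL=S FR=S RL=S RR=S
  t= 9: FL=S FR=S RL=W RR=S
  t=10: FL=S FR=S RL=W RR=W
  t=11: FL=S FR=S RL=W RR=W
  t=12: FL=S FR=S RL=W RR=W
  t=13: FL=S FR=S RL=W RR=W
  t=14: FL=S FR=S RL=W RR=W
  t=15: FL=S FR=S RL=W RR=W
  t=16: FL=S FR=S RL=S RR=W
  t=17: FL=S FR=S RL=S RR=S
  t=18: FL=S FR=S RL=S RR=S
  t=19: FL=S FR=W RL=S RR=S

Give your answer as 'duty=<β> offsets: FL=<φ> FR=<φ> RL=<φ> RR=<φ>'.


duty=13 offsets: FL=13 FR=14 RL=4 RR=3

duty β = stance ticks per leg = 13
FL: stance ticks = 13; W→S at t=7 → φ=13
FR: stance ticks = 13; W→S at t=6 → φ=14
RL: stance ticks = 13; W→S at t=16 → φ=4
RR: stance ticks = 13; W→S at t=17 → φ=3


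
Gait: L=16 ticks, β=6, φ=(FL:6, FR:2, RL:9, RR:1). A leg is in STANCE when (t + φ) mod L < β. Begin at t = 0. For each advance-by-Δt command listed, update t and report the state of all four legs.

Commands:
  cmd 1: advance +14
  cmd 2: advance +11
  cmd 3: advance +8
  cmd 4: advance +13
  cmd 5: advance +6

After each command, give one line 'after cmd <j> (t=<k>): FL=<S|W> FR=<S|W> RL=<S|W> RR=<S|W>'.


after cmd 1 (t=14): FL=S FR=S RL=W RR=W
after cmd 2 (t=25): FL=W FR=W RL=S RR=W
after cmd 3 (t=33): FL=W FR=S RL=W RR=S
after cmd 4 (t=46): FL=S FR=S RL=W RR=W
after cmd 5 (t=52): FL=W FR=W RL=W RR=S

start t=0: FL=W FR=S RL=W RR=S
cmd 1: advance +14 → t=14, phase=(4,0,7,15) → FL=S FR=S RL=W RR=W
cmd 2: advance +11 → t=25, phase=(15,11,2,10) → FL=W FR=W RL=S RR=W
cmd 3: advance +8 → t=33, phase=(7,3,10,2) → FL=W FR=S RL=W RR=S
cmd 4: advance +13 → t=46, phase=(4,0,7,15) → FL=S FR=S RL=W RR=W
cmd 5: advance +6 → t=52, phase=(10,6,13,5) → FL=W FR=W RL=W RR=S


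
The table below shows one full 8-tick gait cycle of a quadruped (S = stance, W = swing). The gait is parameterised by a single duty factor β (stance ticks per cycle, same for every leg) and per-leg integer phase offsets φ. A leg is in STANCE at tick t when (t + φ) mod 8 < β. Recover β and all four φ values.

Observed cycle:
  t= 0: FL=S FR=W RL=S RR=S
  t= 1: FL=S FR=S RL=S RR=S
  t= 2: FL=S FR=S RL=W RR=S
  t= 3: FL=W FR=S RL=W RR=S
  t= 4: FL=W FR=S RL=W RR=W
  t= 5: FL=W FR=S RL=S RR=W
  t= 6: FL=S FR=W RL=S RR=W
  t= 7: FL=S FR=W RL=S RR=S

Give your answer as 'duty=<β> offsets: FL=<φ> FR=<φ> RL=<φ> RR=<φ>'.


duty β = stance ticks per leg = 5
FL: stance ticks = 5; W→S at t=6 → φ=2
FR: stance ticks = 5; W→S at t=1 → φ=7
RL: stance ticks = 5; W→S at t=5 → φ=3
RR: stance ticks = 5; W→S at t=7 → φ=1

duty=5 offsets: FL=2 FR=7 RL=3 RR=1


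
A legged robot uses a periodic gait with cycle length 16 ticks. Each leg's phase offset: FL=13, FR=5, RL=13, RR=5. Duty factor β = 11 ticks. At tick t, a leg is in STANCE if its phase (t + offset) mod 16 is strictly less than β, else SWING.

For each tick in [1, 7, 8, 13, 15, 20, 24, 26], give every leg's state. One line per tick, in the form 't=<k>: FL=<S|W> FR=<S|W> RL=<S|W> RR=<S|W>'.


t=1: FL=W FR=S RL=W RR=S
t=7: FL=S FR=W RL=S RR=W
t=8: FL=S FR=W RL=S RR=W
t=13: FL=S FR=S RL=S RR=S
t=15: FL=W FR=S RL=W RR=S
t=20: FL=S FR=S RL=S RR=S
t=24: FL=S FR=W RL=S RR=W
t=26: FL=S FR=W RL=S RR=W

t=1: phase=(14,6,14,6) vs β=11 → FL=W FR=S RL=W RR=S
t=7: phase=(4,12,4,12) vs β=11 → FL=S FR=W RL=S RR=W
t=8: phase=(5,13,5,13) vs β=11 → FL=S FR=W RL=S RR=W
t=13: phase=(10,2,10,2) vs β=11 → FL=S FR=S RL=S RR=S
t=15: phase=(12,4,12,4) vs β=11 → FL=W FR=S RL=W RR=S
t=20: phase=(1,9,1,9) vs β=11 → FL=S FR=S RL=S RR=S
t=24: phase=(5,13,5,13) vs β=11 → FL=S FR=W RL=S RR=W
t=26: phase=(7,15,7,15) vs β=11 → FL=S FR=W RL=S RR=W


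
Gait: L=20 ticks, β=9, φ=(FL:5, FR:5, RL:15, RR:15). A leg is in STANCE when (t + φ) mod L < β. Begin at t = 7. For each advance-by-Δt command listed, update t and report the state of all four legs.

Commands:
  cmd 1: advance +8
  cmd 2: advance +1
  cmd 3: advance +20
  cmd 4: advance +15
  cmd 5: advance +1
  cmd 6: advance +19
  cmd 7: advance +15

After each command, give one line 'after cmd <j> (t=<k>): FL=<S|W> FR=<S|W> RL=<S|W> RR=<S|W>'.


start t=7: FL=W FR=W RL=S RR=S
cmd 1: advance +8 → t=15, phase=(0,0,10,10) → FL=S FR=S RL=W RR=W
cmd 2: advance +1 → t=16, phase=(1,1,11,11) → FL=S FR=S RL=W RR=W
cmd 3: advance +20 → t=36, phase=(1,1,11,11) → FL=S FR=S RL=W RR=W
cmd 4: advance +15 → t=51, phase=(16,16,6,6) → FL=W FR=W RL=S RR=S
cmd 5: advance +1 → t=52, phase=(17,17,7,7) → FL=W FR=W RL=S RR=S
cmd 6: advance +19 → t=71, phase=(16,16,6,6) → FL=W FR=W RL=S RR=S
cmd 7: advance +15 → t=86, phase=(11,11,1,1) → FL=W FR=W RL=S RR=S

after cmd 1 (t=15): FL=S FR=S RL=W RR=W
after cmd 2 (t=16): FL=S FR=S RL=W RR=W
after cmd 3 (t=36): FL=S FR=S RL=W RR=W
after cmd 4 (t=51): FL=W FR=W RL=S RR=S
after cmd 5 (t=52): FL=W FR=W RL=S RR=S
after cmd 6 (t=71): FL=W FR=W RL=S RR=S
after cmd 7 (t=86): FL=W FR=W RL=S RR=S


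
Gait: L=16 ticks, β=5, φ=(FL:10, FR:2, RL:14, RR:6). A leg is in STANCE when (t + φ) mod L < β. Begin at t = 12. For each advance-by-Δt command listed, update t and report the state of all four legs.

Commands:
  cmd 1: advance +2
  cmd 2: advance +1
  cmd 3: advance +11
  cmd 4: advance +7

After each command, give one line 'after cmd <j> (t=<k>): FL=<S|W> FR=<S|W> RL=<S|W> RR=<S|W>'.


after cmd 1 (t=14): FL=W FR=S RL=W RR=S
after cmd 2 (t=15): FL=W FR=S RL=W RR=W
after cmd 3 (t=26): FL=S FR=W RL=W RR=S
after cmd 4 (t=33): FL=W FR=S RL=W RR=W

start t=12: FL=W FR=W RL=W RR=S
cmd 1: advance +2 → t=14, phase=(8,0,12,4) → FL=W FR=S RL=W RR=S
cmd 2: advance +1 → t=15, phase=(9,1,13,5) → FL=W FR=S RL=W RR=W
cmd 3: advance +11 → t=26, phase=(4,12,8,0) → FL=S FR=W RL=W RR=S
cmd 4: advance +7 → t=33, phase=(11,3,15,7) → FL=W FR=S RL=W RR=W


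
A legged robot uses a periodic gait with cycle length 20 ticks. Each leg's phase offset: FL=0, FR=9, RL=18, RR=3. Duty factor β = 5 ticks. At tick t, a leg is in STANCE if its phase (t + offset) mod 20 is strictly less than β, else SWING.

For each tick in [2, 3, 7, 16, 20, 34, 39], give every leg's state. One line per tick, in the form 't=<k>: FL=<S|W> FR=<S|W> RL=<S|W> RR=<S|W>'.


t=2: phase=(2,11,0,5) vs β=5 → FL=S FR=W RL=S RR=W
t=3: phase=(3,12,1,6) vs β=5 → FL=S FR=W RL=S RR=W
t=7: phase=(7,16,5,10) vs β=5 → FL=W FR=W RL=W RR=W
t=16: phase=(16,5,14,19) vs β=5 → FL=W FR=W RL=W RR=W
t=20: phase=(0,9,18,3) vs β=5 → FL=S FR=W RL=W RR=S
t=34: phase=(14,3,12,17) vs β=5 → FL=W FR=S RL=W RR=W
t=39: phase=(19,8,17,2) vs β=5 → FL=W FR=W RL=W RR=S

t=2: FL=S FR=W RL=S RR=W
t=3: FL=S FR=W RL=S RR=W
t=7: FL=W FR=W RL=W RR=W
t=16: FL=W FR=W RL=W RR=W
t=20: FL=S FR=W RL=W RR=S
t=34: FL=W FR=S RL=W RR=W
t=39: FL=W FR=W RL=W RR=S
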